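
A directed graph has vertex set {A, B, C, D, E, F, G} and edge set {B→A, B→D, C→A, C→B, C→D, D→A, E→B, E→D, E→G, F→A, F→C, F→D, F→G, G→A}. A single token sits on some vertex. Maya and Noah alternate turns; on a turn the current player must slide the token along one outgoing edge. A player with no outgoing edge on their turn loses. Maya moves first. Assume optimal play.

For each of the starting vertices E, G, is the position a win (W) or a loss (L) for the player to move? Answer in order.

E: L, G: W

Build the W/L table. Terminal = L. A non-terminal position is W if it has a move to some L; otherwise it is L.
Every edge goes from a vertex to one that appears earlier in the order A, D, B, G, E, C, F, so processing vertices in that order labels each vertex after all of its successors.
A: no outgoing edge → L
D: W (go to A, an L position)
B: W (go to A, an L position)
G: W (go to A, an L position)
E: L (options G(W), B(W), D(W) are all W)
C: W (go to A, an L position)
F: W (go to A, an L position)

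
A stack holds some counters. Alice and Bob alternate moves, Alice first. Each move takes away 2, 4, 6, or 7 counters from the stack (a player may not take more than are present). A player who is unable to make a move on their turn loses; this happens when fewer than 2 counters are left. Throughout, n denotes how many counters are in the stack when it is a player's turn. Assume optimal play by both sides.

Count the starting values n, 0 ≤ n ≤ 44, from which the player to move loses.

10

Label each position W (a win for the player to move) or L (a loss). A position with no legal move is L; any other position is W exactly when some move reaches an L, and L when every move reaches a W.
n=0: no move → L
n=1: no move → L
n=2: reaches L-position 0 → W
n=3: reaches L-position 1 → W
n=4: reaches L-position 0 → W
n=5: reaches L-position 1 → W
n=6: reaches L-position 0 → W
n=7: reaches L-position 1 → W
n=8: reaches L-position 1 → W
n=9: only reaches 7(W), 5(W), 3(W), 2(W), all W → L
n=10: only reaches 8(W), 6(W), 4(W), 3(W), all W → L
n=11: reaches L-position 9 → W
n=12: reaches L-position 10 → W
n=13: reaches L-position 9 → W
n=14: reaches L-position 10 → W
n=15: reaches L-position 9 → W
n=16: reaches L-position 10 → W
n=17: reaches L-position 10 → W
n=18: only reaches 16(W), 14(W), 12(W), 11(W), all W → L
n=19: only reaches 17(W), 15(W), 13(W), 12(W), all W → L
n=20: reaches L-position 18 → W
n=21: reaches L-position 19 → W
n=22: reaches L-position 18 → W
n=23: reaches L-position 19 → W
n=24: reaches L-position 18 → W
n=25: reaches L-position 19 → W
n=26: reaches L-position 19 → W
n=27: only reaches 25(W), 23(W), 21(W), 20(W), all W → L
n=28: only reaches 26(W), 24(W), 22(W), 21(W), all W → L
n=29: reaches L-position 27 → W
n=30: reaches L-position 28 → W
n=31: reaches L-position 27 → W
n=32: reaches L-position 28 → W
n=33: reaches L-position 27 → W
n=34: reaches L-position 28 → W
n=35: reaches L-position 28 → W
n=36: only reaches 34(W), 32(W), 30(W), 29(W), all W → L
n=37: only reaches 35(W), 33(W), 31(W), 30(W), all W → L
n=38: reaches L-position 36 → W
n=39: reaches L-position 37 → W
n=40: reaches L-position 36 → W
n=41: reaches L-position 37 → W
n=42: reaches L-position 36 → W
n=43: reaches L-position 37 → W
n=44: reaches L-position 37 → W
L entries with 0 ≤ n ≤ 44: n = 0, 1, 9, 10, 18, 19, 27, 28, 36, 37; that makes 10.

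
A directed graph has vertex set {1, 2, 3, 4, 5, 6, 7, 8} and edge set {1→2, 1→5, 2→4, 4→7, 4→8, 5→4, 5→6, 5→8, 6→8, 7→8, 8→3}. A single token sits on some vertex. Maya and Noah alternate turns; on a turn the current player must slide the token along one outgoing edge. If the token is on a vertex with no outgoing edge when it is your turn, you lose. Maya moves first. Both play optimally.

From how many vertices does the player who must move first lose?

4

Positions with no move are L. A position that does have a move is losing for the player to move precisely when every available move leads to a winning position for the opponent. Fill in the labels:
Every edge goes from a vertex to one that appears earlier in the order 3, 8, 7, 4, 2, 6, 5, 1, so processing vertices in that order labels each vertex after all of its successors.
3: no outgoing edge → L
8: reaches L-position 3 → W
7: only reaches 8(W), which is W → L
4: reaches L-position 7 → W
2: only reaches 4(W), which is W → L
6: only reaches 8(W), which is W → L
5: reaches L-position 6 → W
1: reaches L-position 2 → W
The L vertices are 2, 3, 6, 7; that is 4 in all.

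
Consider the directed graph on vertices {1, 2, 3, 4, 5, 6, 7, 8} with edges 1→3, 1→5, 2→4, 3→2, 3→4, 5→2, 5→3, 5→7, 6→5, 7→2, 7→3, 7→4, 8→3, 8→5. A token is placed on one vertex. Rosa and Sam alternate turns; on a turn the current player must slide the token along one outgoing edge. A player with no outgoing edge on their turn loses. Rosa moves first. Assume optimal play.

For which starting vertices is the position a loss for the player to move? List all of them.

Classify positions by backward induction: terminal positions (no move available) are L. From any other position, the mover wins iff some move reaches an L.
Every edge goes from a vertex to one that appears earlier in the order 4, 2, 3, 7, 5, 8, 1, 6, so processing vertices in that order labels each vertex after all of its successors.
4: no outgoing edge → L
2: W (go to 4, an L position)
3: W (go to 4, an L position)
7: W (go to 4, an L position)
5: L (options 7(W), 3(W), 2(W) are all W)
8: W (go to 5, an L position)
1: W (go to 5, an L position)
6: W (go to 5, an L position)
The losing starting vertices are exactly the entries labelled L in this table (2 of them).

4, 5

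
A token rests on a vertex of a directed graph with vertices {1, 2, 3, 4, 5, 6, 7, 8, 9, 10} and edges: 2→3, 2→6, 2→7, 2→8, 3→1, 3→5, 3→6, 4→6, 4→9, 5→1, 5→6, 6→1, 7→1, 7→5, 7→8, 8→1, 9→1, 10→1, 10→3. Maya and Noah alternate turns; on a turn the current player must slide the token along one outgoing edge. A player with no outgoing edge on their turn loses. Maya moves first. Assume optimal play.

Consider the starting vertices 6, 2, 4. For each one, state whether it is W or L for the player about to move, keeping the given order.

Compute win/loss labels from the base case upward. A position with no move is L. Any other position is W if it can reach an L in one move, else L.
Every edge goes from a vertex to one that appears earlier in the order 1, 9, 6, 5, 3, 8, 4, 7, 10, 2, so processing vertices in that order labels each vertex after all of its successors.
1: no outgoing edge → L
9: can move to 1, which is L ⇒ W
6: can move to 1, which is L ⇒ W
5: can move to 1, which is L ⇒ W
3: can move to 1, which is L ⇒ W
8: can move to 1, which is L ⇒ W
4: moves to 6(W), 9(W); every one is W ⇒ L
7: can move to 1, which is L ⇒ W
10: can move to 1, which is L ⇒ W
2: moves to 7(W), 8(W), 3(W), 6(W); every one is W ⇒ L

6: W, 2: L, 4: L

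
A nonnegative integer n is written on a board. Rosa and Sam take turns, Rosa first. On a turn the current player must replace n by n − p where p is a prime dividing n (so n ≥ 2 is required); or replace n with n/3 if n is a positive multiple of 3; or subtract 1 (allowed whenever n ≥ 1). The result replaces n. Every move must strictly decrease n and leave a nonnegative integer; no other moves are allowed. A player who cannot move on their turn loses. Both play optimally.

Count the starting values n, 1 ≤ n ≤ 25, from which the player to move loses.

6

Classify positions by backward induction: terminal positions (no move available) are L. From any other position, the mover wins iff some move reaches an L.
n=0: no move → L
n=1: →0(L), so W
n=2: →0(L), so W
n=3: →0(L), so W
n=4: →2(W), 3(W) — all W, so L
n=5: →0(L), so W
n=6: →4(L), so W
n=7: →0(L), so W
n=8: →6(W), 7(W) — all W, so L
n=9: →8(L), so W
n=10: →8(L), so W
n=11: →0(L), so W
n=12: →4(L), so W
n=13: →0(L), so W
n=14: →7(W), 12(W), 13(W) — all W, so L
n=15: →14(L), so W
n=16: →14(L), so W
n=17: →0(L), so W
n=18: →6(W), 15(W), 16(W), 17(W) — all W, so L
n=19: →0(L), so W
n=20: →18(L), so W
n=21: →14(L), so W
n=22: →11(W), 20(W), 21(W) — all W, so L
n=23: →0(L), so W
n=24: →8(L), so W
n=25: →20(W), 24(W) — all W, so L
L entries with 1 ≤ n ≤ 25 (n=0 is outside the asked range and is not counted): n = 4, 8, 14, 18, 22, 25; that makes 6.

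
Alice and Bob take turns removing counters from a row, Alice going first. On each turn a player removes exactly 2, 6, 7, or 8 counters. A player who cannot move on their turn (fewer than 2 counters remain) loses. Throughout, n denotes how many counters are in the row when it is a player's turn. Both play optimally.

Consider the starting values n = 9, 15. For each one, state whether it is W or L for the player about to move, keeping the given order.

9: W, 15: L

Use the standard recursion: the mover loses at a terminal position; elsewhere, the mover wins exactly when some move hands the opponent an L position.
n=0: no move → L
n=1: no move → L
n=2: can move to 0, which is L ⇒ W
n=3: can move to 1, which is L ⇒ W
n=4: the only move is to 2(W), a W ⇒ L
n=5: the only move is to 3(W), a W ⇒ L
n=6: can move to 4, which is L ⇒ W
n=7: can move to 5, which is L ⇒ W
n=8: can move to 1, which is L ⇒ W
n=9: can move to 1, which is L ⇒ W
n=10: can move to 4, which is L ⇒ W
n=11: can move to 5, which is L ⇒ W
n=12: can move to 5, which is L ⇒ W
n=13: can move to 5, which is L ⇒ W
n=14: moves to 12(W), 8(W), 7(W), 6(W); every one is W ⇒ L
n=15: moves to 13(W), 9(W), 8(W), 7(W); every one is W ⇒ L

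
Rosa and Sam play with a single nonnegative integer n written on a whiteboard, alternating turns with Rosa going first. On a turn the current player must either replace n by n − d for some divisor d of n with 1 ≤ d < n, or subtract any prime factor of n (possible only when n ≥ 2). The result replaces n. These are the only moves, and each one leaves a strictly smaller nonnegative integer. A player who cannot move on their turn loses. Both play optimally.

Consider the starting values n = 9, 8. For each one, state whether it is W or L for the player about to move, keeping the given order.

9: L, 8: W

Use the standard recursion: the mover loses at a terminal position; elsewhere, the mover wins exactly when some move hands the opponent an L position.
n=0: no move → L
n=1: no move → L
n=2: reaches L-position 0 → W
n=3: reaches L-position 0 → W
n=4: only reaches 2(W), 3(W), all W → L
n=5: reaches L-position 0 → W
n=6: reaches L-position 4 → W
n=7: reaches L-position 0 → W
n=8: reaches L-position 4 → W
n=9: only reaches 6(W), 8(W), all W → L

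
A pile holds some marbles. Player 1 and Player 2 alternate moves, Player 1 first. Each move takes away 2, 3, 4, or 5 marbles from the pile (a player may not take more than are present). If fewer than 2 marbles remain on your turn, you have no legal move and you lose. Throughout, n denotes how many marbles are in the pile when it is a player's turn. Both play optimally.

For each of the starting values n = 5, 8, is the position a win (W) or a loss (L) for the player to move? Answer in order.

Work bottom-up. With no move the player to move loses. Otherwise the position is W if at least one move leads to an L position for the opponent, and L if every move leads to a W.
n=0: no move → L
n=1: no move → L
n=2: →0(L), so W
n=3: →1(L), so W
n=4: →1(L), so W
n=5: →1(L), so W
n=6: →1(L), so W
n=7: →5(W), 4(W), 3(W), 2(W) — all W, so L
n=8: →6(W), 5(W), 4(W), 3(W) — all W, so L

5: W, 8: L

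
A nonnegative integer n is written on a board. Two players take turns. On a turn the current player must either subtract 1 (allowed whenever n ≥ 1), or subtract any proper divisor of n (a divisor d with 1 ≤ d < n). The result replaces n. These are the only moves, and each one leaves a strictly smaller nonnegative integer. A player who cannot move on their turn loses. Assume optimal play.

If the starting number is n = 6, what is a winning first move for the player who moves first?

Move to 5.

Use the standard recursion: the mover loses at a terminal position; elsewhere, the mover wins exactly when some move hands the opponent an L position.
n=0: no move → L
n=1: can move to 0, which is L ⇒ W
n=2: the only move is to 1(W), a W ⇒ L
n=3: can move to 2, which is L ⇒ W
n=4: can move to 2, which is L ⇒ W
n=5: the only move is to 4(W), a W ⇒ L
n=6: can move to 5, which is L ⇒ W
From 6, the L positions reachable in one move are: 5.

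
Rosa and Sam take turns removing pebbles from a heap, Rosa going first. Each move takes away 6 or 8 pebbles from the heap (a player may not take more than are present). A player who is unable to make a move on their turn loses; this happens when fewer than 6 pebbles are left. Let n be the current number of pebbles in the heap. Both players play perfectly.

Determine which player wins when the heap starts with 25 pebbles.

Work bottom-up. With no move the player to move loses. Otherwise the position is W if at least one move leads to an L position for the opponent, and L if every move leads to a W.
n=0: no move → L
n=1: no move → L
n=2: no move → L
n=3: no move → L
n=4: no move → L
n=5: no move → L
n=6: reaches L-position 0 → W
n=7: reaches L-position 1 → W
n=8: reaches L-position 2 → W
n=9: reaches L-position 3 → W
n=10: reaches L-position 4 → W
n=11: reaches L-position 5 → W
n=12: reaches L-position 4 → W
n=13: reaches L-position 5 → W
n=14: only reaches 8(W), 6(W), all W → L
n=15: only reaches 9(W), 7(W), all W → L
n=16: only reaches 10(W), 8(W), all W → L
n=17: only reaches 11(W), 9(W), all W → L
n=18: only reaches 12(W), 10(W), all W → L
n=19: only reaches 13(W), 11(W), all W → L
n=20: reaches L-position 14 → W
n=21: reaches L-position 15 → W
n=22: reaches L-position 16 → W
n=23: reaches L-position 17 → W
n=24: reaches L-position 18 → W
n=25: reaches L-position 19 → W
From 25 Rosa can remove 6, leaving 19, reaching an L position.

Rosa wins.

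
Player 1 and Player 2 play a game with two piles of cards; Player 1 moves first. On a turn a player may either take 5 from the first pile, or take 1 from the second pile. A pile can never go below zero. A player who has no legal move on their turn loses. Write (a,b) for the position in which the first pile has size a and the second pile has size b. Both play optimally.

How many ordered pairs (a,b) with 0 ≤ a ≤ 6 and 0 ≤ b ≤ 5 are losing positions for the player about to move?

21

Work bottom-up. With no move the player to move loses. Otherwise the position is W if at least one move leads to an L position for the opponent, and L if every move leads to a W.
Every move lowers a or b (never raises either), so fill the grid row by row in increasing a, and left to right within a row: each cell's successors are then already labelled.
      b=0  b=1  b=2  b=3  b=4  b=5
a=0:    L    W    L    W    L    W
a=1:    L    W    L    W    L    W
a=2:    L    W    L    W    L    W
a=3:    L    W    L    W    L    W
a=4:    L    W    L    W    L    W
a=5:    W    L    W    L    W    L
a=6:    W    L    W    L    W    L
Cells with no legal move (terminal, hence L): (0,0), (1,0), (2,0), (3,0), (4,0).
The remaining L cells, each justified by listing all of its moves:
(0,2): the only move is to (0,1)(W), a W ⇒ L
(0,4): the only move is to (0,3)(W), a W ⇒ L
(1,2): the only move is to (1,1)(W), a W ⇒ L
(1,4): the only move is to (1,3)(W), a W ⇒ L
(2,2): the only move is to (2,1)(W), a W ⇒ L
(2,4): the only move is to (2,3)(W), a W ⇒ L
(3,2): the only move is to (3,1)(W), a W ⇒ L
(3,4): the only move is to (3,3)(W), a W ⇒ L
(4,2): the only move is to (4,1)(W), a W ⇒ L
(4,4): the only move is to (4,3)(W), a W ⇒ L
(5,1): moves to (0,1)(W), (5,0)(W); every one is W ⇒ L
(5,3): moves to (0,3)(W), (5,2)(W); every one is W ⇒ L
(5,5): moves to (0,5)(W), (5,4)(W); every one is W ⇒ L
(6,1): moves to (1,1)(W), (6,0)(W); every one is W ⇒ L
(6,3): moves to (1,3)(W), (6,2)(W); every one is W ⇒ L
(6,5): moves to (1,5)(W), (6,4)(W); every one is W ⇒ L
Every other cell has at least one move into one of the L cells above, so it is W.
L cells per row: a=0: 3, a=1: 3, a=2: 3, a=3: 3, a=4: 3, a=5: 3, a=6: 3; total 21.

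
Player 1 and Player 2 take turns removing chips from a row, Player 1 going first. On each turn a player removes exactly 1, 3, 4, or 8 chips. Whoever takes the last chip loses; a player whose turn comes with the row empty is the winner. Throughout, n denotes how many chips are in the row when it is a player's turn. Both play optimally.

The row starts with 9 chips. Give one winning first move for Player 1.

Use the standard recursion: the mover wins at a terminal position; elsewhere, the mover wins exactly when some move hands the opponent an L position.
n=0: no move; the opponent has just taken the last chip and therefore loses → W
n=1: the only move is to 0(W), a W ⇒ L
n=2: can move to 1, which is L ⇒ W
n=3: moves to 2(W), 0(W); every one is W ⇒ L
n=4: can move to 3, which is L ⇒ W
n=5: can move to 1, which is L ⇒ W
n=6: can move to 3, which is L ⇒ W
n=7: can move to 3, which is L ⇒ W
n=8: moves to 7(W), 5(W), 4(W), 0(W); every one is W ⇒ L
n=9: can move to 8, which is L ⇒ W
From 9, the L positions reachable in one move are: 8, 1. Any move reaching one of these is winning.

Remove 1, leaving 8.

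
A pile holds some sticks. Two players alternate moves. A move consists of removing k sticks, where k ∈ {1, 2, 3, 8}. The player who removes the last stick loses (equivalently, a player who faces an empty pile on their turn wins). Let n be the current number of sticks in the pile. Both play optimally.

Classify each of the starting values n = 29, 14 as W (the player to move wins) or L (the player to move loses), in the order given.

29: W, 14: L

Positions with no move are W. A position that does have a move is losing for the player to move precisely when every available move leads to a winning position for the opponent. Fill in the labels:
n=0: no move; the opponent has just taken the last stick and therefore loses → W
n=1: L (sole option 0(W) is W)
n=2: W (go to 1, an L position)
n=3: W (go to 1, an L position)
n=4: W (go to 1, an L position)
n=5: L (options 4(W), 3(W), 2(W) are all W)
n=6: W (go to 5, an L position)
n=7: W (go to 5, an L position)
n=8: W (go to 5, an L position)
n=9: W (go to 1, an L position)
n=10: L (options 9(W), 8(W), 7(W), 2(W) are all W)
n=11: W (go to 10, an L position)
n=12: W (go to 10, an L position)
n=13: W (go to 10, an L position)
n=14: L (options 13(W), 12(W), 11(W), 6(W) are all W)
n=15: W (go to 14, an L position)
n=16: W (go to 14, an L position)
n=17: W (go to 14, an L position)
n=18: W (go to 10, an L position)
n=19: L (options 18(W), 17(W), 16(W), 11(W) are all W)
n=20: W (go to 19, an L position)
n=21: W (go to 19, an L position)
n=22: W (go to 19, an L position)
n=23: L (options 22(W), 21(W), 20(W), 15(W) are all W)
n=24: W (go to 23, an L position)
n=25: W (go to 23, an L position)
n=26: W (go to 23, an L position)
n=27: W (go to 19, an L position)
n=28: L (options 27(W), 26(W), 25(W), 20(W) are all W)
n=29: W (go to 28, an L position)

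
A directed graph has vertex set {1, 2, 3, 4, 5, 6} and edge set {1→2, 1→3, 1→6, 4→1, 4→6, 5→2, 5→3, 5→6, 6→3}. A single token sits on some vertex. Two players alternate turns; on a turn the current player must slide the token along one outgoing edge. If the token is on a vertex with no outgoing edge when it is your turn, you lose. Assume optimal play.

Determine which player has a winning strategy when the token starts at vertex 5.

The first player wins.

Label each position W (a win for the player to move) or L (a loss). A position with no legal move is L; any other position is W exactly when some move reaches an L, and L when every move reaches a W.
Every edge goes from a vertex to one that appears earlier in the order 2, 3, 6, 1, 5, 4, so processing vertices in that order labels each vertex after all of its successors.
2: no outgoing edge → L
3: no outgoing edge → L
6: →3(L), so W
1: →3(L), so W
5: →3(L), so W
4: →1(W), 6(W) — all W, so L
From 5 the player to move can move to 3, reaching an L position.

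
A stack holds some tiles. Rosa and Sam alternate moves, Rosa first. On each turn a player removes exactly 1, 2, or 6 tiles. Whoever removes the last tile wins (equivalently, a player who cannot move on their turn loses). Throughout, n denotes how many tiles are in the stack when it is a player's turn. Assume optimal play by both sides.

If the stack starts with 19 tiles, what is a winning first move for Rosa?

Classify positions by backward induction: terminal positions (no move available) are L. From any other position, the mover wins iff some move reaches an L.
n=0: no move → L
n=1: can move to 0, which is L ⇒ W
n=2: can move to 0, which is L ⇒ W
n=3: moves to 2(W), 1(W); every one is W ⇒ L
n=4: can move to 3, which is L ⇒ W
n=5: can move to 3, which is L ⇒ W
n=6: can move to 0, which is L ⇒ W
n=7: moves to 6(W), 5(W), 1(W); every one is W ⇒ L
n=8: can move to 7, which is L ⇒ W
n=9: can move to 7, which is L ⇒ W
n=10: moves to 9(W), 8(W), 4(W); every one is W ⇒ L
n=11: can move to 10, which is L ⇒ W
n=12: can move to 10, which is L ⇒ W
n=13: can move to 7, which is L ⇒ W
n=14: moves to 13(W), 12(W), 8(W); every one is W ⇒ L
n=15: can move to 14, which is L ⇒ W
n=16: can move to 14, which is L ⇒ W
n=17: moves to 16(W), 15(W), 11(W); every one is W ⇒ L
n=18: can move to 17, which is L ⇒ W
n=19: can move to 17, which is L ⇒ W
From 19, the L positions reachable in one move are: 17.

Remove 2, leaving 17.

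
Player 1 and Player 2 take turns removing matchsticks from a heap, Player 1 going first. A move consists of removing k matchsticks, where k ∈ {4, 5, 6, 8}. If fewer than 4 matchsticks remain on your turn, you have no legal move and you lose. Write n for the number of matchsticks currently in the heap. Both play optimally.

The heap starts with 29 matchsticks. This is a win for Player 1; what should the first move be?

Remove 4, leaving 25.

Label each position W (a win for the player to move) or L (a loss). A position with no legal move is L; any other position is W exactly when some move reaches an L, and L when every move reaches a W.
n=0: no move → L
n=1: no move → L
n=2: no move → L
n=3: no move → L
n=4: reaches L-position 0 → W
n=5: reaches L-position 1 → W
n=6: reaches L-position 2 → W
n=7: reaches L-position 3 → W
n=8: reaches L-position 3 → W
n=9: reaches L-position 3 → W
n=10: reaches L-position 2 → W
n=11: reaches L-position 3 → W
n=12: only reaches 8(W), 7(W), 6(W), 4(W), all W → L
n=13: only reaches 9(W), 8(W), 7(W), 5(W), all W → L
n=14: only reaches 10(W), 9(W), 8(W), 6(W), all W → L
n=15: only reaches 11(W), 10(W), 9(W), 7(W), all W → L
n=16: reaches L-position 12 → W
n=17: reaches L-position 13 → W
n=18: reaches L-position 14 → W
n=19: reaches L-position 15 → W
n=20: reaches L-position 15 → W
n=21: reaches L-position 15 → W
n=22: reaches L-position 14 → W
n=23: reaches L-position 15 → W
n=24: only reaches 20(W), 19(W), 18(W), 16(W), all W → L
n=25: only reaches 21(W), 20(W), 19(W), 17(W), all W → L
n=26: only reaches 22(W), 21(W), 20(W), 18(W), all W → L
n=27: only reaches 23(W), 22(W), 21(W), 19(W), all W → L
n=28: reaches L-position 24 → W
n=29: reaches L-position 25 → W
From 29, the L positions reachable in one move are: 25, 24. Any move reaching one of these is winning.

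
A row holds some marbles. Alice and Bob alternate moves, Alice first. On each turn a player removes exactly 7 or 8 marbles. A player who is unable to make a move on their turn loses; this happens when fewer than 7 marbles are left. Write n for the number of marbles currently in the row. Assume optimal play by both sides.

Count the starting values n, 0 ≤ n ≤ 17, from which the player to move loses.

10

Build the W/L table. Terminal = L. A non-terminal position is W if it has a move to some L; otherwise it is L.
n=0: no move → L
n=1: no move → L
n=2: no move → L
n=3: no move → L
n=4: no move → L
n=5: no move → L
n=6: no move → L
n=7: reaches L-position 0 → W
n=8: reaches L-position 1 → W
n=9: reaches L-position 2 → W
n=10: reaches L-position 3 → W
n=11: reaches L-position 4 → W
n=12: reaches L-position 5 → W
n=13: reaches L-position 6 → W
n=14: reaches L-position 6 → W
n=15: only reaches 8(W), 7(W), all W → L
n=16: only reaches 9(W), 8(W), all W → L
n=17: only reaches 10(W), 9(W), all W → L
L entries with 0 ≤ n ≤ 17: n = 0, 1, 2, 3, 4, 5, 6, 15, 16, 17; that makes 10.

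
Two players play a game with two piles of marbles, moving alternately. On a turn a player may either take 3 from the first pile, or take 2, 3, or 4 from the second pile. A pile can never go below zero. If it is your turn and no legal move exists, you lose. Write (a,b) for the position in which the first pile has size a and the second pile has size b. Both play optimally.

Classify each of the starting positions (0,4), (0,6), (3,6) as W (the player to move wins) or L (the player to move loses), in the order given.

Build the W/L table. Terminal = L. A non-terminal position is W if it has a move to some L; otherwise it is L.
No move ever increases a pile, so every position that can arise here has a ≤ 3 and b ≤ 6; it is enough to label the cells with 0 ≤ a ≤ 3 and 0 ≤ b ≤ 6.
Every move lowers a or b (never raises either), so fill the grid row by row in increasing a, and left to right within a row: each cell's successors are then already labelled.
      b=0  b=1  b=2  b=3  b=4  b=5  b=6
a=0:    L    L    W    W    W    W    L
a=1:    L    L    W    W    W    W    L
a=2:    L    L    W    W    W    W    L
a=3:    W    W    L    L    W    W    W
Cells with no legal move (terminal, hence L): (0,0), (0,1), (1,0), (1,1), (2,0), (2,1).
The remaining L cells, each justified by listing all of its moves:
(0,6): only reaches (0,4)(W), (0,3)(W), (0,2)(W), all W → L
(1,6): only reaches (1,4)(W), (1,3)(W), (1,2)(W), all W → L
(2,6): only reaches (2,4)(W), (2,3)(W), (2,2)(W), all W → L
(3,2): only reaches (0,2)(W), (3,0)(W), all W → L
(3,3): only reaches (0,3)(W), (3,1)(W), (3,0)(W), all W → L
Every other cell has at least one move into one of the L cells above, so it is W.
(0,4): the move to (0,1) reaches an L cell, so W
(0,6): one of the L cells justified above, so L
(3,6): the move to (0,6) reaches an L cell, so W

(0,4): W, (0,6): L, (3,6): W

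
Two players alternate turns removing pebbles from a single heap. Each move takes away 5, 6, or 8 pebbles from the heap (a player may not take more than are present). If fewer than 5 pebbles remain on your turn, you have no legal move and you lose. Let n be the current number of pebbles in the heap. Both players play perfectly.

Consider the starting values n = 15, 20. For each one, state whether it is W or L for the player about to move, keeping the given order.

15: L, 20: W

Build the W/L table. Terminal = L. A non-terminal position is W if it has a move to some L; otherwise it is L.
n=0: no move → L
n=1: no move → L
n=2: no move → L
n=3: no move → L
n=4: no move → L
n=5: reaches L-position 0 → W
n=6: reaches L-position 1 → W
n=7: reaches L-position 2 → W
n=8: reaches L-position 3 → W
n=9: reaches L-position 4 → W
n=10: reaches L-position 4 → W
n=11: reaches L-position 3 → W
n=12: reaches L-position 4 → W
n=13: only reaches 8(W), 7(W), 5(W), all W → L
n=14: only reaches 9(W), 8(W), 6(W), all W → L
n=15: only reaches 10(W), 9(W), 7(W), all W → L
n=16: only reaches 11(W), 10(W), 8(W), all W → L
n=17: only reaches 12(W), 11(W), 9(W), all W → L
n=18: reaches L-position 13 → W
n=19: reaches L-position 14 → W
n=20: reaches L-position 15 → W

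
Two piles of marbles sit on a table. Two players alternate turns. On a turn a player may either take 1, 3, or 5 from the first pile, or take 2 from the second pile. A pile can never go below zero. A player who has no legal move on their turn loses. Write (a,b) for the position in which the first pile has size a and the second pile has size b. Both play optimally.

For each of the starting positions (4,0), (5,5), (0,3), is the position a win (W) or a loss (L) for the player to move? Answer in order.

Label each position W (a win for the player to move) or L (a loss). A position with no legal move is L; any other position is W exactly when some move reaches an L, and L when every move reaches a W.
No move ever increases a pile, so every position that can arise here has a ≤ 5 and b ≤ 5; it is enough to label the cells with 0 ≤ a ≤ 5 and 0 ≤ b ≤ 5.
Every move lowers a or b (never raises either), so fill the grid row by row in increasing a, and left to right within a row: each cell's successors are then already labelled.
      b=0  b=1  b=2  b=3  b=4  b=5
a=0:    L    L    W    W    L    L
a=1:    W    W    L    L    W    W
a=2:    L    L    W    W    L    L
a=3:    W    W    L    L    W    W
a=4:    L    L    W    W    L    L
a=5:    W    W    L    L    W    W
Cells with no legal move (terminal, hence L): (0,0), (0,1).
The remaining L cells, each justified by listing all of its moves:
(0,4): L (sole option (0,2)(W) is W)
(0,5): L (sole option (0,3)(W) is W)
(1,2): L (options (0,2)(W), (1,0)(W) are all W)
(1,3): L (options (0,3)(W), (1,1)(W) are all W)
(2,0): L (sole option (1,0)(W) is W)
(2,1): L (sole option (1,1)(W) is W)
(2,4): L (options (1,4)(W), (2,2)(W) are all W)
(2,5): L (options (1,5)(W), (2,3)(W) are all W)
(3,2): L (options (2,2)(W), (0,2)(W), (3,0)(W) are all W)
(3,3): L (options (2,3)(W), (0,3)(W), (3,1)(W) are all W)
(4,0): L (options (3,0)(W), (1,0)(W) are all W)
(4,1): L (options (3,1)(W), (1,1)(W) are all W)
(4,4): L (options (3,4)(W), (1,4)(W), (4,2)(W) are all W)
(4,5): L (options (3,5)(W), (1,5)(W), (4,3)(W) are all W)
(5,2): L (options (4,2)(W), (2,2)(W), (0,2)(W), (5,0)(W) are all W)
(5,3): L (options (4,3)(W), (2,3)(W), (0,3)(W), (5,1)(W) are all W)
Every other cell has at least one move into one of the L cells above, so it is W.
(4,0): one of the L cells justified above, so L
(5,5): the move to (4,5) reaches an L cell, so W
(0,3): the move to (0,1) reaches an L cell, so W

(4,0): L, (5,5): W, (0,3): W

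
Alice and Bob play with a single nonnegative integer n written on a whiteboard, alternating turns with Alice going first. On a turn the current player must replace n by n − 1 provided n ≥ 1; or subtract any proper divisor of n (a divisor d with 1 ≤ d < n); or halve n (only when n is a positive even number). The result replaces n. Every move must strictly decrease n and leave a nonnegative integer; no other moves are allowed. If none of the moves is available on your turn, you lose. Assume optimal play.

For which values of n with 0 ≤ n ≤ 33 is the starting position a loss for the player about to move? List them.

Compute win/loss labels from the base case upward. A position with no move is L. Any other position is W if it can reach an L in one move, else L.
n=0: no move → L
n=1: reaches L-position 0 → W
n=2: only reaches 1(W), which is W → L
n=3: reaches L-position 2 → W
n=4: reaches L-position 2 → W
n=5: only reaches 4(W), which is W → L
n=6: reaches L-position 5 → W
n=7: only reaches 6(W), which is W → L
n=8: reaches L-position 7 → W
n=9: only reaches 6(W), 8(W), all W → L
n=10: reaches L-position 5 → W
n=11: only reaches 10(W), which is W → L
n=12: reaches L-position 9 → W
n=13: only reaches 12(W), which is W → L
n=14: reaches L-position 7 → W
n=15: only reaches 10(W), 12(W), 14(W), all W → L
n=16: reaches L-position 15 → W
n=17: only reaches 16(W), which is W → L
n=18: reaches L-position 9 → W
n=19: only reaches 18(W), which is W → L
n=20: reaches L-position 15 → W
n=21: only reaches 14(W), 18(W), 20(W), all W → L
n=22: reaches L-position 11 → W
n=23: only reaches 22(W), which is W → L
n=24: reaches L-position 21 → W
n=25: only reaches 20(W), 24(W), all W → L
n=26: reaches L-position 13 → W
n=27: only reaches 18(W), 24(W), 26(W), all W → L
n=28: reaches L-position 21 → W
n=29: only reaches 28(W), which is W → L
n=30: reaches L-position 15 → W
n=31: only reaches 30(W), which is W → L
n=32: reaches L-position 31 → W
n=33: only reaches 22(W), 30(W), 32(W), all W → L
The losing starting values of n are exactly the entries labelled L in this table (17 of them).

0, 2, 5, 7, 9, 11, 13, 15, 17, 19, 21, 23, 25, 27, 29, 31, 33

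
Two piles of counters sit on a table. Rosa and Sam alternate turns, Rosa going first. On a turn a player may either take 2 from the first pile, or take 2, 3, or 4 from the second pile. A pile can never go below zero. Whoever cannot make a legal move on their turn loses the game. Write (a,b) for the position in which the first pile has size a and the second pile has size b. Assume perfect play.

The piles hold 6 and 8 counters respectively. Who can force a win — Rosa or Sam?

Sam wins.

Compute win/loss labels from the base case upward. A position with no move is L. Any other position is W if it can reach an L in one move, else L.
No move ever increases a pile, so every position that can arise here has a ≤ 6 and b ≤ 8; it is enough to label the cells with 0 ≤ a ≤ 6 and 0 ≤ b ≤ 8.
Every move lowers a or b (never raises either), so fill the grid row by row in increasing a, and left to right within a row: each cell's successors are then already labelled.
      b=0  b=1  b=2  b=3  b=4  b=5  b=6  b=7  b=8
a=0:    L    L    W    W    W    W    L    L    W
a=1:    L    L    W    W    W    W    L    L    W
a=2:    W    W    L    L    W    W    W    W    L
a=3:    W    W    L    L    W    W    W    W    L
a=4:    L    L    W    W    W    W    L    L    W
a=5:    L    L    W    W    W    W    L    L    W
a=6:    W    W    L    L    W    W    W    W    L
Cells with no legal move (terminal, hence L): (0,0), (0,1), (1,0), (1,1).
The remaining L cells, each justified by listing all of its moves:
(0,6): L (options (0,4)(W), (0,3)(W), (0,2)(W) are all W)
(0,7): L (options (0,5)(W), (0,4)(W), (0,3)(W) are all W)
(1,6): L (options (1,4)(W), (1,3)(W), (1,2)(W) are all W)
(1,7): L (options (1,5)(W), (1,4)(W), (1,3)(W) are all W)
(2,2): L (options (0,2)(W), (2,0)(W) are all W)
(2,3): L (options (0,3)(W), (2,1)(W), (2,0)(W) are all W)
(2,8): L (options (0,8)(W), (2,6)(W), (2,5)(W), (2,4)(W) are all W)
(3,2): L (options (1,2)(W), (3,0)(W) are all W)
(3,3): L (options (1,3)(W), (3,1)(W), (3,0)(W) are all W)
(3,8): L (options (1,8)(W), (3,6)(W), (3,5)(W), (3,4)(W) are all W)
(4,0): L (sole option (2,0)(W) is W)
(4,1): L (sole option (2,1)(W) is W)
(4,6): L (options (2,6)(W), (4,4)(W), (4,3)(W), (4,2)(W) are all W)
(4,7): L (options (2,7)(W), (4,5)(W), (4,4)(W), (4,3)(W) are all W)
(5,0): L (sole option (3,0)(W) is W)
(5,1): L (sole option (3,1)(W) is W)
(5,6): L (options (3,6)(W), (5,4)(W), (5,3)(W), (5,2)(W) are all W)
(5,7): L (options (3,7)(W), (5,5)(W), (5,4)(W), (5,3)(W) are all W)
(6,2): L (options (4,2)(W), (6,0)(W) are all W)
(6,3): L (options (4,3)(W), (6,1)(W), (6,0)(W) are all W)
(6,8): L (options (4,8)(W), (6,6)(W), (6,5)(W), (6,4)(W) are all W)
Every other cell has at least one move into one of the L cells above, so it is W.
The starting position (6,8) is L: whatever Rosa does, the opponent receives a W position.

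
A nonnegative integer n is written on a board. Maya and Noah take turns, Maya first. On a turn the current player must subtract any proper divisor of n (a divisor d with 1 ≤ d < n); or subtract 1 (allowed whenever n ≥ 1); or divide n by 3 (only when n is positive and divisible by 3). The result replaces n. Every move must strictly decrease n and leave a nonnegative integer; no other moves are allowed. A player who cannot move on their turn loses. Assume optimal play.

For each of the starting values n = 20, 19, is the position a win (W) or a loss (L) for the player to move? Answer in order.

Positions with no move are L. A position that does have a move is losing for the player to move precisely when every available move leads to a winning position for the opponent. Fill in the labels:
n=0: no move → L
n=1: can move to 0, which is L ⇒ W
n=2: the only move is to 1(W), a W ⇒ L
n=3: can move to 2, which is L ⇒ W
n=4: can move to 2, which is L ⇒ W
n=5: the only move is to 4(W), a W ⇒ L
n=6: can move to 2, which is L ⇒ W
n=7: the only move is to 6(W), a W ⇒ L
n=8: can move to 7, which is L ⇒ W
n=9: moves to 3(W), 6(W), 8(W); every one is W ⇒ L
n=10: can move to 5, which is L ⇒ W
n=11: the only move is to 10(W), a W ⇒ L
n=12: can move to 9, which is L ⇒ W
n=13: the only move is to 12(W), a W ⇒ L
n=14: can move to 7, which is L ⇒ W
n=15: can move to 5, which is L ⇒ W
n=16: moves to 8(W), 12(W), 14(W), 15(W); every one is W ⇒ L
n=17: can move to 16, which is L ⇒ W
n=18: can move to 9, which is L ⇒ W
n=19: the only move is to 18(W), a W ⇒ L
n=20: can move to 16, which is L ⇒ W

20: W, 19: L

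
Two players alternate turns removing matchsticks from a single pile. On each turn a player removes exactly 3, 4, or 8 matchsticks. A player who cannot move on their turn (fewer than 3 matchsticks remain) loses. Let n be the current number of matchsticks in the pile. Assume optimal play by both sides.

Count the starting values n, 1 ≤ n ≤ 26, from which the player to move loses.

Compute win/loss labels from the base case upward. A position with no move is L. Any other position is W if it can reach an L in one move, else L.
n=0: no move → L
n=1: no move → L
n=2: no move → L
n=3: W (go to 0, an L position)
n=4: W (go to 1, an L position)
n=5: W (go to 2, an L position)
n=6: W (go to 2, an L position)
n=7: L (options 4(W), 3(W) are all W)
n=8: W (go to 0, an L position)
n=9: W (go to 1, an L position)
n=10: W (go to 7, an L position)
n=11: W (go to 7, an L position)
n=12: L (options 9(W), 8(W), 4(W) are all W)
n=13: L (options 10(W), 9(W), 5(W) are all W)
n=14: L (options 11(W), 10(W), 6(W) are all W)
n=15: W (go to 12, an L position)
n=16: W (go to 13, an L position)
n=17: W (go to 14, an L position)
n=18: W (go to 14, an L position)
n=19: L (options 16(W), 15(W), 11(W) are all W)
n=20: W (go to 12, an L position)
n=21: W (go to 13, an L position)
n=22: W (go to 19, an L position)
n=23: W (go to 19, an L position)
n=24: L (options 21(W), 20(W), 16(W) are all W)
n=25: L (options 22(W), 21(W), 17(W) are all W)
n=26: L (options 23(W), 22(W), 18(W) are all W)
L entries with 1 ≤ n ≤ 26 (n=0 is outside the asked range and is not counted): n = 1, 2, 7, 12, 13, 14, 19, 24, 25, 26; that makes 10.

10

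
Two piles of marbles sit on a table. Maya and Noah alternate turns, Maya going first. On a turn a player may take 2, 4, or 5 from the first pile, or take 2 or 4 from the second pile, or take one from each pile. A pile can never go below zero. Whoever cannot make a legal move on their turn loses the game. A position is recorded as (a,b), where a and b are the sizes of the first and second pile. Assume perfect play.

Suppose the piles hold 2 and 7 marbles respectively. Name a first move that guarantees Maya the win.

Move to (0,7).

Classify positions by backward induction: terminal positions (no move available) are L. From any other position, the mover wins iff some move reaches an L.
No move ever increases a pile, so every position that can arise here has a ≤ 2 and b ≤ 7; it is enough to label the cells with 0 ≤ a ≤ 2 and 0 ≤ b ≤ 7.
Every move lowers a or b (never raises either), so fill the grid row by row in increasing a, and left to right within a row: each cell's successors are then already labelled.
      b=0  b=1  b=2  b=3  b=4  b=5  b=6  b=7
a=0:    L    L    W    W    W    W    L    L
a=1:    L    W    W    L    W    W    L    W
a=2:    W    W    L    L    W    W    W    W
Cells with no legal move (terminal, hence L): (0,0), (0,1), (1,0).
The remaining L cells, each justified by listing all of its moves:
(0,6): only reaches (0,4)(W), (0,2)(W), all W → L
(0,7): only reaches (0,5)(W), (0,3)(W), all W → L
(1,3): only reaches (1,1)(W), (0,2)(W), all W → L
(1,6): only reaches (1,4)(W), (1,2)(W), (0,5)(W), all W → L
(2,2): only reaches (0,2)(W), (2,0)(W), (1,1)(W), all W → L
(2,3): only reaches (0,3)(W), (2,1)(W), (1,2)(W), all W → L
Every other cell has at least one move into one of the L cells above, so it is W.
From (2,7), the L positions reachable in one move are: (0,7), (2,3), (1,6). Any move reaching one of these is winning.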